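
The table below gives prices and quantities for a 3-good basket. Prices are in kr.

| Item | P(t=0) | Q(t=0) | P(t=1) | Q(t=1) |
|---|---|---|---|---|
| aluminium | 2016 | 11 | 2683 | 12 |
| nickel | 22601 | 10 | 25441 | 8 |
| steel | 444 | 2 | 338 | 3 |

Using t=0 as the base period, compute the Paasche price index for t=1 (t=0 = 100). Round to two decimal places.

114.74

Paasche price index uses current-period quantities as weights.
ΣP(t=1)·Q(t=1) = 2683×12 + 25441×8 + 338×3 = 32196 + 203528 + 1014 = 236738
ΣP(t=0)·Q(t=1) = 2016×12 + 22601×8 + 444×3 = 24192 + 180808 + 1332 = 206332
Index = 236738 / 206332 × 100 = 114.7364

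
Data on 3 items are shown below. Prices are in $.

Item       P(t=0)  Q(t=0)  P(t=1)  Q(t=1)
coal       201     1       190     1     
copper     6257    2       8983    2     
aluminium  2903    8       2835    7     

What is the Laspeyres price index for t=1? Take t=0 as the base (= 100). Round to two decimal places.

Laspeyres price index uses base-period quantities as weights.
ΣP(t=1)·Q(t=0) = 190×1 + 8983×2 + 2835×8 = 190 + 17966 + 22680 = 40836
ΣP(t=0)·Q(t=0) = 201×1 + 6257×2 + 2903×8 = 201 + 12514 + 23224 = 35939
Index = 40836 / 35939 × 100 = 113.6259

113.63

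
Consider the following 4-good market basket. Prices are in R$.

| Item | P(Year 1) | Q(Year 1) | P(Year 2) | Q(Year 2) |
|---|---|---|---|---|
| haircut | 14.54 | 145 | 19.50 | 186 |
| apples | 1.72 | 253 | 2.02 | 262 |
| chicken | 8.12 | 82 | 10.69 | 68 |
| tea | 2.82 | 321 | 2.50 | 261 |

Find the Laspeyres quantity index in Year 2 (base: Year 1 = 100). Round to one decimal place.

Laspeyres quantity index uses base-period prices as weights.
ΣP(Year 1)·Q(Year 2) = 14.54×186 + 1.72×262 + 8.12×68 + 2.82×261 = 2704.44 + 450.64 + 552.16 + 736.02 = 4443.26
ΣP(Year 1)·Q(Year 1) = 14.54×145 + 1.72×253 + 8.12×82 + 2.82×321 = 2108.3 + 435.16 + 665.84 + 905.22 = 4114.52
Index = 4443.26 / 4114.52 × 100 = 107.9898

108.0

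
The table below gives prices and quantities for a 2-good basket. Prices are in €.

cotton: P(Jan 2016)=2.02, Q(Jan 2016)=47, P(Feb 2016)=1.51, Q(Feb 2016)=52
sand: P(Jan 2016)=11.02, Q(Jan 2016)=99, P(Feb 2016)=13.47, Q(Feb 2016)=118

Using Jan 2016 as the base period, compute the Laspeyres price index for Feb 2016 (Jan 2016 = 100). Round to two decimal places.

Laspeyres price index uses base-period quantities as weights.
ΣP(Feb 2016)·Q(Jan 2016) = 1.51×47 + 13.47×99 = 70.97 + 1333.53 = 1404.5
ΣP(Jan 2016)·Q(Jan 2016) = 2.02×47 + 11.02×99 = 94.94 + 1090.98 = 1185.92
Index = 1404.5 / 1185.92 × 100 = 118.4313

118.43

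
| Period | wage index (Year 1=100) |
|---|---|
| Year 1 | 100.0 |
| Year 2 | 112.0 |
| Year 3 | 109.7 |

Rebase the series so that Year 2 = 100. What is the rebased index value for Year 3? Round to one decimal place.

97.9

Rebased(Year 3) = 109.7 / 112.0 × 100 = 97.9464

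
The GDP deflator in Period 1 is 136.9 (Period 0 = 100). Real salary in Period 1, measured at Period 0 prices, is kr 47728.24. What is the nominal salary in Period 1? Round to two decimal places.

65339.96

Nominal = Real × (Index/100) = 47728.24 × (136.9/100)
        = 47728.24 × 1.369 = 65339.9606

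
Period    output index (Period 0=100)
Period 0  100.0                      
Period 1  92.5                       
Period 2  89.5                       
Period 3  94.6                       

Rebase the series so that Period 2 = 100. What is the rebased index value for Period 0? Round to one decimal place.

111.7

Rebased(Period 0) = 100.0 / 89.5 × 100 = 111.7318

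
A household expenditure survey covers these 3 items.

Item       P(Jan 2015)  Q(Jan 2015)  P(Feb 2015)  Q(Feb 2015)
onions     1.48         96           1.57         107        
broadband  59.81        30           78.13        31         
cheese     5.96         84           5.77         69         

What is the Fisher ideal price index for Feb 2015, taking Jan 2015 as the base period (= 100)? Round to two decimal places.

122.77

Laspeyres component (base-period weights):
ΣP(Feb 2015)Q(Jan 2015) = 1.57×96 + 78.13×30 + 5.77×84 = 150.72 + 2343.9 + 484.68 = 2979.3
ΣP(Jan 2015)Q(Jan 2015) = 1.48×96 + 59.81×30 + 5.96×84 = 142.08 + 1794.3 + 500.64 = 2437.02
L = 2979.3 / 2437.02 × 100 = 122.2518
Paasche component (current-period weights):
ΣP(Feb 2015)Q(Feb 2015) = 1.57×107 + 78.13×31 + 5.77×69 = 167.99 + 2422.03 + 398.13 = 2988.15
ΣP(Jan 2015)Q(Feb 2015) = 1.48×107 + 59.81×31 + 5.96×69 = 158.36 + 1854.11 + 411.24 = 2423.71
P = 2988.15 / 2423.71 × 100 = 123.2883
Fisher = √(L × P) = √(122.2518 × 123.2883) = 122.7689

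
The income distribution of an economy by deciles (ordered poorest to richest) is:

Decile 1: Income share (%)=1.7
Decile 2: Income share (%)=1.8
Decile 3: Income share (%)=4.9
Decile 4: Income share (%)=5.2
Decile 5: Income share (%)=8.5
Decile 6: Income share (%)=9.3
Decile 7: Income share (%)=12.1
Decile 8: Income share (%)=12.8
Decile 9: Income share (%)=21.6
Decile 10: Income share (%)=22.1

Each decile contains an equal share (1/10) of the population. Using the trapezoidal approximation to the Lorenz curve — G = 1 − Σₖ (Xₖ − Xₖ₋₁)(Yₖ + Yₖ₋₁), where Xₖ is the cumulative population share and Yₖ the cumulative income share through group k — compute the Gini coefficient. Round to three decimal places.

0.383

Cumulative income shares Yₖ: 0.0170, 0.0350, 0.0840, 0.1360, 0.2210, 0.3140, 0.4350, 0.5630, 0.7790, 1.0000
Σ (Xₖ−Xₖ₋₁)(Yₖ+Yₖ₋₁) = (1/10)(0.0170+0.0000) + (1/10)(0.0350+0.0170) + (1/10)(0.0840+0.0350) + (1/10)(0.1360+0.0840) + (1/10)(0.2210+0.1360) + (1/10)(0.3140+0.2210) + (1/10)(0.4350+0.3140) + (1/10)(0.5630+0.4350) + (1/10)(0.7790+0.5630) + (1/10)(1.0000+0.7790)
  = 0.0017 + 0.0052 + 0.0119 + 0.0220 + 0.0357 + 0.0535 + 0.0749 + 0.0998 + 0.1342 + 0.1779 = 0.6168
G = 1 − 0.6168 = 0.3832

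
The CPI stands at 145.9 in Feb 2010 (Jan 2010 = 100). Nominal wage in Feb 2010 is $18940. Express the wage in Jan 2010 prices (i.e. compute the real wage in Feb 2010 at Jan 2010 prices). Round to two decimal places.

12981.49

Real = Nominal ÷ (Index/100) = 18940 ÷ (145.9/100)
     = 18940 ÷ 1.459 = 12981.4942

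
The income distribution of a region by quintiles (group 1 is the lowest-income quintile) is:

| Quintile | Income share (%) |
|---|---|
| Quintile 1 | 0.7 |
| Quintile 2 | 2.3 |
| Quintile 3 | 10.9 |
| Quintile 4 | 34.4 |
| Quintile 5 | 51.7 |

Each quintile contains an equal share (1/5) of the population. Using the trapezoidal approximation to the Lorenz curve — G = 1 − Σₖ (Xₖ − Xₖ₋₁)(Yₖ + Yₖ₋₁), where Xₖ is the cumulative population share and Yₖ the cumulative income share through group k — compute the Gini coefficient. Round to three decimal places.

0.536

Cumulative income shares Yₖ: 0.0070, 0.0300, 0.1390, 0.4830, 1.0000
Σ (Xₖ−Xₖ₋₁)(Yₖ+Yₖ₋₁) = (1/5)(0.0070+0.0000) + (1/5)(0.0300+0.0070) + (1/5)(0.1390+0.0300) + (1/5)(0.4830+0.1390) + (1/5)(1.0000+0.4830)
  = 0.0014 + 0.0074 + 0.0338 + 0.1244 + 0.2966 = 0.4636
G = 1 − 0.4636 = 0.5364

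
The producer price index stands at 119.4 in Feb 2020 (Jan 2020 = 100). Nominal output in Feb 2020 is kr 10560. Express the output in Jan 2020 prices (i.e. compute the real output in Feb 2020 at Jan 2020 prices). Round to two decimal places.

8844.22

Real = Nominal ÷ (Index/100) = 10560 ÷ (119.4/100)
     = 10560 ÷ 1.194 = 8844.2211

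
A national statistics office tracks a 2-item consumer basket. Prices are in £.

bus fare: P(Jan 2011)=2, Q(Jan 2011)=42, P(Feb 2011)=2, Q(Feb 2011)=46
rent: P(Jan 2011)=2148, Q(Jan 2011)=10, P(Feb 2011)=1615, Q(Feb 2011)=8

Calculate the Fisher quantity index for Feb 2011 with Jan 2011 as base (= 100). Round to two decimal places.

80.13

Laspeyres component (base-period weights):
ΣP(Jan 2011)Q(Feb 2011) = 2×46 + 2148×8 = 92 + 17184 = 17276
ΣP(Jan 2011)Q(Jan 2011) = 2×42 + 2148×10 = 84 + 21480 = 21564
L = 17276 / 21564 × 100 = 80.1150
Paasche component (current-period weights):
ΣP(Feb 2011)Q(Feb 2011) = 2×46 + 1615×8 = 92 + 12920 = 13012
ΣP(Feb 2011)Q(Jan 2011) = 2×42 + 1615×10 = 84 + 16150 = 16234
P = 13012 / 16234 × 100 = 80.1528
Fisher = √(L × P) = √(80.1150 × 80.1528) = 80.1339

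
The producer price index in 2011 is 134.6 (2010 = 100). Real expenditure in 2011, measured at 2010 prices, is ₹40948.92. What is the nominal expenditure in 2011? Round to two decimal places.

55117.25

Nominal = Real × (Index/100) = 40948.92 × (134.6/100)
        = 40948.92 × 1.346 = 55117.2463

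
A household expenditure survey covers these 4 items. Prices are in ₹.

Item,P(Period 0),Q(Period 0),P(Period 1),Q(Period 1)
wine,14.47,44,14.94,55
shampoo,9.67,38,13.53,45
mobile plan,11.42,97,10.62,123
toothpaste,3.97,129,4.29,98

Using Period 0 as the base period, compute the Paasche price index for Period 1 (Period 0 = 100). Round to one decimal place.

Paasche price index uses current-period quantities as weights.
ΣP(Period 1)·Q(Period 1) = 14.94×55 + 13.53×45 + 10.62×123 + 4.29×98 = 821.7 + 608.85 + 1306.26 + 420.42 = 3157.23
ΣP(Period 0)·Q(Period 1) = 14.47×55 + 9.67×45 + 11.42×123 + 3.97×98 = 795.85 + 435.15 + 1404.66 + 389.06 = 3024.72
Index = 3157.23 / 3024.72 × 100 = 104.3809

104.4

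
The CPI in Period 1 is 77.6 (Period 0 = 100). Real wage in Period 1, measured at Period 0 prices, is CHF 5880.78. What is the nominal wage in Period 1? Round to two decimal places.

4563.49

Nominal = Real × (Index/100) = 5880.78 × (77.6/100)
        = 5880.78 × 0.776 = 4563.4853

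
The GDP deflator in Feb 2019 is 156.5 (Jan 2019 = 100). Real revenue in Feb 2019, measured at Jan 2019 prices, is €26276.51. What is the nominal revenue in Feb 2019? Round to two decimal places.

Nominal = Real × (Index/100) = 26276.51 × (156.5/100)
        = 26276.51 × 1.565 = 41122.7381

41122.74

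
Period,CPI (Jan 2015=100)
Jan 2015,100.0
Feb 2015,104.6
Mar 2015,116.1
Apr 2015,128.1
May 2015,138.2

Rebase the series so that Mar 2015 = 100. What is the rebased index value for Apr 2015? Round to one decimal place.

110.3

Rebased(Apr 2015) = 128.1 / 116.1 × 100 = 110.3359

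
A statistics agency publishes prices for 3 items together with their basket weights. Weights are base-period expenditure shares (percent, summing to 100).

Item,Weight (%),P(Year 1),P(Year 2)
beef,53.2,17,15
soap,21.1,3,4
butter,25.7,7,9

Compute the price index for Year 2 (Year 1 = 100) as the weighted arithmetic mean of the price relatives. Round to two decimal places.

beef: 53.2 × (15/17) = 53.2 × 0.882353 = 46.9412
soap: 21.1 × (4/3) = 21.1 × 1.333333 = 28.1333
butter: 25.7 × (9/7) = 25.7 × 1.285714 = 33.0429
Index = Σ wᵢ·(p₁ᵢ/p₀ᵢ) = 46.9412 + 28.1333 + 33.0429 = 108.1174

108.12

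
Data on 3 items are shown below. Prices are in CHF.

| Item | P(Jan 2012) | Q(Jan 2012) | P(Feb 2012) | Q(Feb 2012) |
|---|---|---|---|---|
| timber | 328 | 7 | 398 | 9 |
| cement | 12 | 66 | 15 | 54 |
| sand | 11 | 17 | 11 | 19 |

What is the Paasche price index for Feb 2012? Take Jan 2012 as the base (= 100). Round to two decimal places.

Paasche price index uses current-period quantities as weights.
ΣP(Feb 2012)·Q(Feb 2012) = 398×9 + 15×54 + 11×19 = 3582 + 810 + 209 = 4601
ΣP(Jan 2012)·Q(Feb 2012) = 328×9 + 12×54 + 11×19 = 2952 + 648 + 209 = 3809
Index = 4601 / 3809 × 100 = 120.7929

120.79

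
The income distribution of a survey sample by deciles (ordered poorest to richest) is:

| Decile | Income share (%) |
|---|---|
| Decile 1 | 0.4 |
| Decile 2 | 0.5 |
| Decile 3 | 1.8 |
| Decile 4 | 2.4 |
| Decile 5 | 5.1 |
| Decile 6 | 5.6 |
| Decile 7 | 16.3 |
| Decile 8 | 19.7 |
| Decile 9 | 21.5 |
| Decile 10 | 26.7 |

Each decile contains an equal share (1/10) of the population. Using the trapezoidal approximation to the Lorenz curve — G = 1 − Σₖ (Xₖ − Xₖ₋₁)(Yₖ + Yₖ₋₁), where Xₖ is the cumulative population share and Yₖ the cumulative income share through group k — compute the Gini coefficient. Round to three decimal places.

Cumulative income shares Yₖ: 0.0040, 0.0090, 0.0270, 0.0510, 0.1020, 0.1580, 0.3210, 0.5180, 0.7330, 1.0000
Σ (Xₖ−Xₖ₋₁)(Yₖ+Yₖ₋₁) = (1/10)(0.0040+0.0000) + (1/10)(0.0090+0.0040) + (1/10)(0.0270+0.0090) + (1/10)(0.0510+0.0270) + (1/10)(0.1020+0.0510) + (1/10)(0.1580+0.1020) + (1/10)(0.3210+0.1580) + (1/10)(0.5180+0.3210) + (1/10)(0.7330+0.5180) + (1/10)(1.0000+0.7330)
  = 0.0004 + 0.0013 + 0.0036 + 0.0078 + 0.0153 + 0.0260 + 0.0479 + 0.0839 + 0.1251 + 0.1733 = 0.4846
G = 1 − 0.4846 = 0.5154

0.515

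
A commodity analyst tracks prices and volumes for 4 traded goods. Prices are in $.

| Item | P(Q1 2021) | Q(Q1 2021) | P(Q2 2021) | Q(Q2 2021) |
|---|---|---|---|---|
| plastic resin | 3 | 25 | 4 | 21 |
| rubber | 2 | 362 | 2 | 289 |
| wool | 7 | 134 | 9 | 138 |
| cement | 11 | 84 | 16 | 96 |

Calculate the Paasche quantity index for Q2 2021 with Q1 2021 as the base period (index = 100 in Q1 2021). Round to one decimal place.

102.0

Paasche quantity index uses current-period prices as weights.
ΣP(Q2 2021)·Q(Q2 2021) = 4×21 + 2×289 + 9×138 + 16×96 = 84 + 578 + 1242 + 1536 = 3440
ΣP(Q2 2021)·Q(Q1 2021) = 4×25 + 2×362 + 9×134 + 16×84 = 100 + 724 + 1206 + 1344 = 3374
Index = 3440 / 3374 × 100 = 101.9561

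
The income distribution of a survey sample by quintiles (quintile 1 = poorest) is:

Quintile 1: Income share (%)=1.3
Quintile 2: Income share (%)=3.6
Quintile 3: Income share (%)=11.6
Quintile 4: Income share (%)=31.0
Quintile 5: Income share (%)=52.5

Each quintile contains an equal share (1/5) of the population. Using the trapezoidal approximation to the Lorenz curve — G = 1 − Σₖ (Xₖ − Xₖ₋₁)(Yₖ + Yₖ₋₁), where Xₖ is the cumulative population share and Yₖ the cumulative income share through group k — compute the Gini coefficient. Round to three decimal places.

Cumulative income shares Yₖ: 0.0130, 0.0490, 0.1650, 0.4750, 1.0000
Σ (Xₖ−Xₖ₋₁)(Yₖ+Yₖ₋₁) = (1/5)(0.0130+0.0000) + (1/5)(0.0490+0.0130) + (1/5)(0.1650+0.0490) + (1/5)(0.4750+0.1650) + (1/5)(1.0000+0.4750)
  = 0.0026 + 0.0124 + 0.0428 + 0.1280 + 0.2950 = 0.4808
G = 1 − 0.4808 = 0.5192

0.519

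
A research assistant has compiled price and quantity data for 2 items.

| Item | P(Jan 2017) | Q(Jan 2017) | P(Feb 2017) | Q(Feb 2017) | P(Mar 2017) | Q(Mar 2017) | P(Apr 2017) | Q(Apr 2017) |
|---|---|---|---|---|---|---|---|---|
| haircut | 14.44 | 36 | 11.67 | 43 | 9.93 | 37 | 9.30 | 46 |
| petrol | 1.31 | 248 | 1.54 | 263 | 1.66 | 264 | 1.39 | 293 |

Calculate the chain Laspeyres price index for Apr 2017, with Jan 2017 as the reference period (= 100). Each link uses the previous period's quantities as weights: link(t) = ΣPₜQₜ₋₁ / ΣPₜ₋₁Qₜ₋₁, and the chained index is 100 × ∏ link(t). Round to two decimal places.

79.80

Link Jan 2017→Feb 2017:
ΣP(Feb 2017)Q(Jan 2017) = 11.67×36 + 1.54×248 = 420.12 + 381.92 = 802.04
ΣP(Jan 2017)Q(Jan 2017) = 14.44×36 + 1.31×248 = 519.84 + 324.88 = 844.72
link = 802.04/844.72 = 0.949474
Link Feb 2017→Mar 2017:
ΣP(Mar 2017)Q(Feb 2017) = 9.93×43 + 1.66×263 = 426.99 + 436.58 = 863.57
ΣP(Feb 2017)Q(Feb 2017) = 11.67×43 + 1.54×263 = 501.81 + 405.02 = 906.83
link = 863.57/906.83 = 0.952295
Link Mar 2017→Apr 2017:
ΣP(Apr 2017)Q(Mar 2017) = 9.30×37 + 1.39×264 = 344.1 + 366.96 = 711.06
ΣP(Mar 2017)Q(Mar 2017) = 9.93×37 + 1.66×264 = 367.41 + 438.24 = 805.65
link = 711.06/805.65 = 0.882592
Chained index = 100 × 0.949474 × 0.952295 × 0.882592 = 79.8022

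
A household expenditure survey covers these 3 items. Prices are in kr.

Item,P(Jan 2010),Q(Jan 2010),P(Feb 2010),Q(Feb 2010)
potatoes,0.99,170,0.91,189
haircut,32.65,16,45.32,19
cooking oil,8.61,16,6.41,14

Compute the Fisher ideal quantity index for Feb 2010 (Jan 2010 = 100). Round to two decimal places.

Laspeyres component (base-period weights):
ΣP(Jan 2010)Q(Feb 2010) = 0.99×189 + 32.65×19 + 8.61×14 = 187.11 + 620.35 + 120.54 = 928
ΣP(Jan 2010)Q(Jan 2010) = 0.99×170 + 32.65×16 + 8.61×16 = 168.3 + 522.4 + 137.76 = 828.46
L = 928 / 828.46 × 100 = 112.0151
Paasche component (current-period weights):
ΣP(Feb 2010)Q(Feb 2010) = 0.91×189 + 45.32×19 + 6.41×14 = 171.99 + 861.08 + 89.74 = 1122.81
ΣP(Feb 2010)Q(Jan 2010) = 0.91×170 + 45.32×16 + 6.41×16 = 154.7 + 725.12 + 102.56 = 982.38
P = 1122.81 / 982.38 × 100 = 114.2949
Fisher = √(L × P) = √(112.0151 × 114.2949) = 113.1492

113.15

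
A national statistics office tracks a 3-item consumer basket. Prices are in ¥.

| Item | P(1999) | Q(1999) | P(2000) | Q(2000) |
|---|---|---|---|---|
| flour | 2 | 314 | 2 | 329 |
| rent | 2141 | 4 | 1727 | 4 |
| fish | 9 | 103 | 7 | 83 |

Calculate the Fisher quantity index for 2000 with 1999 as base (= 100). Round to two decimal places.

Laspeyres component (base-period weights):
ΣP(1999)Q(2000) = 2×329 + 2141×4 + 9×83 = 658 + 8564 + 747 = 9969
ΣP(1999)Q(1999) = 2×314 + 2141×4 + 9×103 = 628 + 8564 + 927 = 10119
L = 9969 / 10119 × 100 = 98.5176
Paasche component (current-period weights):
ΣP(2000)Q(2000) = 2×329 + 1727×4 + 7×83 = 658 + 6908 + 581 = 8147
ΣP(2000)Q(1999) = 2×314 + 1727×4 + 7×103 = 628 + 6908 + 721 = 8257
P = 8147 / 8257 × 100 = 98.6678
Fisher = √(L × P) = √(98.5176 × 98.6678) = 98.5927

98.59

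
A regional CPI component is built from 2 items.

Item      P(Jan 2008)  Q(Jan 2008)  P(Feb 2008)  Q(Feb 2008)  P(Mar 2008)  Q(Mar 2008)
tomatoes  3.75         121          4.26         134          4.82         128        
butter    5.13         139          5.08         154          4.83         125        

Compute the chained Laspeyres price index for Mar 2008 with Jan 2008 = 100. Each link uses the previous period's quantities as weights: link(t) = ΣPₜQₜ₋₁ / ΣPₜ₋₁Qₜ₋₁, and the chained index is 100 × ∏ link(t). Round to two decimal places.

Link Jan 2008→Feb 2008:
ΣP(Feb 2008)Q(Jan 2008) = 4.26×121 + 5.08×139 = 515.46 + 706.12 = 1221.58
ΣP(Jan 2008)Q(Jan 2008) = 3.75×121 + 5.13×139 = 453.75 + 713.07 = 1166.82
link = 1221.58/1166.82 = 1.046931
Link Feb 2008→Mar 2008:
ΣP(Mar 2008)Q(Feb 2008) = 4.82×134 + 4.83×154 = 645.88 + 743.82 = 1389.7
ΣP(Feb 2008)Q(Feb 2008) = 4.26×134 + 5.08×154 = 570.84 + 782.32 = 1353.16
link = 1389.7/1353.16 = 1.027003
Chained index = 100 × 1.046931 × 1.027003 = 107.5202

107.52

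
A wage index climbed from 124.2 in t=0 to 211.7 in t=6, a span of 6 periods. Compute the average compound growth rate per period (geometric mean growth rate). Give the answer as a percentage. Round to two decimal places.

Growth factor = (211.7/124.2)^(1/6) = (1.704509)^(1/6) = 1.092949
Growth rate = 1.092949 − 1 = 0.092949 = 9.2949%

9.29%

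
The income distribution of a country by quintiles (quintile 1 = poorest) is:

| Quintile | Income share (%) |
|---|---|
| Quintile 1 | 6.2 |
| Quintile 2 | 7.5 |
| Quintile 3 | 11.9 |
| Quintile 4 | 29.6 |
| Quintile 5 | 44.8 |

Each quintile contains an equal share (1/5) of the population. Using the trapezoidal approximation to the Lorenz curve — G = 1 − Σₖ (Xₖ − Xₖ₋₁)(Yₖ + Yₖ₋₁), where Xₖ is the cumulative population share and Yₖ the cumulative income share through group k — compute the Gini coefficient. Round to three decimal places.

0.397

Cumulative income shares Yₖ: 0.0620, 0.1370, 0.2560, 0.5520, 1.0000
Σ (Xₖ−Xₖ₋₁)(Yₖ+Yₖ₋₁) = (1/5)(0.0620+0.0000) + (1/5)(0.1370+0.0620) + (1/5)(0.2560+0.1370) + (1/5)(0.5520+0.2560) + (1/5)(1.0000+0.5520)
  = 0.0124 + 0.0398 + 0.0786 + 0.1616 + 0.3104 = 0.6028
G = 1 − 0.6028 = 0.3972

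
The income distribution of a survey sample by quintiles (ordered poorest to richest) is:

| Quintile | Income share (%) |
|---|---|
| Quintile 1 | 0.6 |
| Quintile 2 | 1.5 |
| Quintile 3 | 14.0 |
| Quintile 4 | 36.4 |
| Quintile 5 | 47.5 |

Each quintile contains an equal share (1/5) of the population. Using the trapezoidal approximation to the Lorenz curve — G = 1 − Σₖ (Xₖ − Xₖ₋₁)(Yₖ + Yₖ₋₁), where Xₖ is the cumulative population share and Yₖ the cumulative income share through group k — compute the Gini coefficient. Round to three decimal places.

0.515

Cumulative income shares Yₖ: 0.0060, 0.0210, 0.1610, 0.5250, 1.0000
Σ (Xₖ−Xₖ₋₁)(Yₖ+Yₖ₋₁) = (1/5)(0.0060+0.0000) + (1/5)(0.0210+0.0060) + (1/5)(0.1610+0.0210) + (1/5)(0.5250+0.1610) + (1/5)(1.0000+0.5250)
  = 0.0012 + 0.0054 + 0.0364 + 0.1372 + 0.3050 = 0.4852
G = 1 − 0.4852 = 0.5148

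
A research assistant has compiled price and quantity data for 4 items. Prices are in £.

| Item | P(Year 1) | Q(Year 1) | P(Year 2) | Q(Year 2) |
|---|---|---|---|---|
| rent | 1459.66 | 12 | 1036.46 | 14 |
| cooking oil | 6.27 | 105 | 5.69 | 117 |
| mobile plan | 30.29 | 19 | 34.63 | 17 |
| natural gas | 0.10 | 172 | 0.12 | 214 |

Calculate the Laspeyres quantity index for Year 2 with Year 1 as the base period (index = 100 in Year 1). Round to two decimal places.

Laspeyres quantity index uses base-period prices as weights.
ΣP(Year 1)·Q(Year 2) = 1459.66×14 + 6.27×117 + 30.29×17 + 0.10×214 = 20435.24 + 733.59 + 514.93 + 21.4 = 21705.16
ΣP(Year 1)·Q(Year 1) = 1459.66×12 + 6.27×105 + 30.29×19 + 0.10×172 = 17515.92 + 658.35 + 575.51 + 17.2 = 18766.98
Index = 21705.16 / 18766.98 × 100 = 115.6561

115.66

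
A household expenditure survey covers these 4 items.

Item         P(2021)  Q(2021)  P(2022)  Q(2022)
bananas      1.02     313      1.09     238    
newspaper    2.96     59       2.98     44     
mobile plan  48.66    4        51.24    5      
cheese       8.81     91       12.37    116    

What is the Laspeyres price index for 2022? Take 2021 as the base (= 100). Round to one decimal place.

124.0

Laspeyres price index uses base-period quantities as weights.
ΣP(2022)·Q(2021) = 1.09×313 + 2.98×59 + 51.24×4 + 12.37×91 = 341.17 + 175.82 + 204.96 + 1125.67 = 1847.62
ΣP(2021)·Q(2021) = 1.02×313 + 2.96×59 + 48.66×4 + 8.81×91 = 319.26 + 174.64 + 194.64 + 801.71 = 1490.25
Index = 1847.62 / 1490.25 × 100 = 123.9805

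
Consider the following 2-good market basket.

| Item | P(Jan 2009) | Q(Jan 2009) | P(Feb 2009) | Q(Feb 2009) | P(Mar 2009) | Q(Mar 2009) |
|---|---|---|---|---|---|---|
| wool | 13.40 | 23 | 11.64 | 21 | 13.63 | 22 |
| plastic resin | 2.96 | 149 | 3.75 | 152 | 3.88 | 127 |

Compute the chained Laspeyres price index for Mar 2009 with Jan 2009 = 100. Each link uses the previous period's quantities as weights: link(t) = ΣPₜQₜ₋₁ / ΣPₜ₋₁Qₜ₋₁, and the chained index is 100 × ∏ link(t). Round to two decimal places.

118.64

Link Jan 2009→Feb 2009:
ΣP(Feb 2009)Q(Jan 2009) = 11.64×23 + 3.75×149 = 267.72 + 558.75 = 826.47
ΣP(Jan 2009)Q(Jan 2009) = 13.40×23 + 2.96×149 = 308.2 + 441.04 = 749.24
link = 826.47/749.24 = 1.103078
Link Feb 2009→Mar 2009:
ΣP(Mar 2009)Q(Feb 2009) = 13.63×21 + 3.88×152 = 286.23 + 589.76 = 875.99
ΣP(Feb 2009)Q(Feb 2009) = 11.64×21 + 3.75×152 = 244.44 + 570 = 814.44
link = 875.99/814.44 = 1.075573
Chained index = 100 × 1.103078 × 1.075573 = 118.6441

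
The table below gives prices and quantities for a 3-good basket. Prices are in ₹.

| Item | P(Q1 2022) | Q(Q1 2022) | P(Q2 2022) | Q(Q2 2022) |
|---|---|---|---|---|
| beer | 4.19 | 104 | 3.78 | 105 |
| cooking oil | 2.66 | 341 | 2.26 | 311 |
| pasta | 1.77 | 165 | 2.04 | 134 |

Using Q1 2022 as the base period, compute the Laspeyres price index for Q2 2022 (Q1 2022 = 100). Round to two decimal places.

91.77

Laspeyres price index uses base-period quantities as weights.
ΣP(Q2 2022)·Q(Q1 2022) = 3.78×104 + 2.26×341 + 2.04×165 = 393.12 + 770.66 + 336.6 = 1500.38
ΣP(Q1 2022)·Q(Q1 2022) = 4.19×104 + 2.66×341 + 1.77×165 = 435.76 + 907.06 + 292.05 = 1634.87
Index = 1500.38 / 1634.87 × 100 = 91.7737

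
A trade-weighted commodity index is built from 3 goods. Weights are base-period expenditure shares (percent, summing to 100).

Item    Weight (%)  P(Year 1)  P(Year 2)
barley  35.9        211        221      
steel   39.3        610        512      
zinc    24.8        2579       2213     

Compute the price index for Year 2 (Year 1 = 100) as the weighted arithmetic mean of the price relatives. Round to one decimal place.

91.9

barley: 35.9 × (221/211) = 35.9 × 1.047393 = 37.6014
steel: 39.3 × (512/610) = 39.3 × 0.839344 = 32.9862
zinc: 24.8 × (2213/2579) = 24.8 × 0.858085 = 21.2805
Index = Σ wᵢ·(p₁ᵢ/p₀ᵢ) = 37.6014 + 32.9862 + 21.2805 = 91.8681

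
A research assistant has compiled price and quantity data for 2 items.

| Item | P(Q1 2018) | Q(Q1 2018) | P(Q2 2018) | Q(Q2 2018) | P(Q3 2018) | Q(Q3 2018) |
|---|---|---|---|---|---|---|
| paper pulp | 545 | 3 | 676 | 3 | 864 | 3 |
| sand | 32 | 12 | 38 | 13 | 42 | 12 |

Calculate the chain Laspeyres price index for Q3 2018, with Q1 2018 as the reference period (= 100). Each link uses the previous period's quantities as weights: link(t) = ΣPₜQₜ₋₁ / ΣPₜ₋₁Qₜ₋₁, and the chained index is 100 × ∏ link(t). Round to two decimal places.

Link Q1 2018→Q2 2018:
ΣP(Q2 2018)Q(Q1 2018) = 676×3 + 38×12 = 2028 + 456 = 2484
ΣP(Q1 2018)Q(Q1 2018) = 545×3 + 32×12 = 1635 + 384 = 2019
link = 2484/2019 = 1.230312
Link Q2 2018→Q3 2018:
ΣP(Q3 2018)Q(Q2 2018) = 864×3 + 42×13 = 2592 + 546 = 3138
ΣP(Q2 2018)Q(Q2 2018) = 676×3 + 38×13 = 2028 + 494 = 2522
link = 3138/2522 = 1.244251
Chained index = 100 × 1.230312 × 1.244251 = 153.0816

153.08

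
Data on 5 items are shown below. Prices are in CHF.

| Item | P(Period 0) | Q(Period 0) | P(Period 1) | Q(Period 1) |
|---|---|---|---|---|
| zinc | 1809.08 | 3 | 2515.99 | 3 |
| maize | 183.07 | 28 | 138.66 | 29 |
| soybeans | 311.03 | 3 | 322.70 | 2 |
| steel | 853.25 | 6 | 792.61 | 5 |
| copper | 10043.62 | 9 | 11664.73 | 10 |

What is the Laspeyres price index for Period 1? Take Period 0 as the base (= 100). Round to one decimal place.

114.1

Laspeyres price index uses base-period quantities as weights.
ΣP(Period 1)·Q(Period 0) = 2515.99×3 + 138.66×28 + 322.70×3 + 792.61×6 + 11664.73×9 = 7547.97 + 3882.48 + 968.1 + 4755.66 + 104982.57 = 122136.78
ΣP(Period 0)·Q(Period 0) = 1809.08×3 + 183.07×28 + 311.03×3 + 853.25×6 + 10043.62×9 = 5427.24 + 5125.96 + 933.09 + 5119.5 + 90392.58 = 106998.37
Index = 122136.78 / 106998.37 × 100 = 114.1483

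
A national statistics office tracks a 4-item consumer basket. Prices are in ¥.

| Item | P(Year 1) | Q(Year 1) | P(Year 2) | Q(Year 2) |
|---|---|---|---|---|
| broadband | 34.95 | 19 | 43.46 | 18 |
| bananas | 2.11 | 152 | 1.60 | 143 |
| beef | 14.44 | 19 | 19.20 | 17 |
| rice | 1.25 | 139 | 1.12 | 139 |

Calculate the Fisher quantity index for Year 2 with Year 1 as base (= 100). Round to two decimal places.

Laspeyres component (base-period weights):
ΣP(Year 1)Q(Year 2) = 34.95×18 + 2.11×143 + 14.44×17 + 1.25×139 = 629.1 + 301.73 + 245.48 + 173.75 = 1350.06
ΣP(Year 1)Q(Year 1) = 34.95×19 + 2.11×152 + 14.44×19 + 1.25×139 = 664.05 + 320.72 + 274.36 + 173.75 = 1432.88
L = 1350.06 / 1432.88 × 100 = 94.2200
Paasche component (current-period weights):
ΣP(Year 2)Q(Year 2) = 43.46×18 + 1.60×143 + 19.20×17 + 1.12×139 = 782.28 + 228.8 + 326.4 + 155.68 = 1493.16
ΣP(Year 2)Q(Year 1) = 43.46×19 + 1.60×152 + 19.20×19 + 1.12×139 = 825.74 + 243.2 + 364.8 + 155.68 = 1589.42
P = 1493.16 / 1589.42 × 100 = 93.9437
Fisher = √(L × P) = √(94.2200 × 93.9437) = 94.0818

94.08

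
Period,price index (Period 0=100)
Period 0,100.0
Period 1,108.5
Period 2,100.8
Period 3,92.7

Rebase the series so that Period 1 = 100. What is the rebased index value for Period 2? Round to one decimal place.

Rebased(Period 2) = 100.8 / 108.5 × 100 = 92.9032

92.9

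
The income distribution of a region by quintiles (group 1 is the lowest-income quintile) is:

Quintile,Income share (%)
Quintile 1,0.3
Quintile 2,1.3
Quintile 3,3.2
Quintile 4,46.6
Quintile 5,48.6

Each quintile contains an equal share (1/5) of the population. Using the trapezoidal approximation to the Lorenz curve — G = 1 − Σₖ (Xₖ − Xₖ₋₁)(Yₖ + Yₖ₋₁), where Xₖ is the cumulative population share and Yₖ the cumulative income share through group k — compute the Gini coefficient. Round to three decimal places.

Cumulative income shares Yₖ: 0.0030, 0.0160, 0.0480, 0.5140, 1.0000
Σ (Xₖ−Xₖ₋₁)(Yₖ+Yₖ₋₁) = (1/5)(0.0030+0.0000) + (1/5)(0.0160+0.0030) + (1/5)(0.0480+0.0160) + (1/5)(0.5140+0.0480) + (1/5)(1.0000+0.5140)
  = 0.0006 + 0.0038 + 0.0128 + 0.1124 + 0.3028 = 0.4324
G = 1 − 0.4324 = 0.5676

0.568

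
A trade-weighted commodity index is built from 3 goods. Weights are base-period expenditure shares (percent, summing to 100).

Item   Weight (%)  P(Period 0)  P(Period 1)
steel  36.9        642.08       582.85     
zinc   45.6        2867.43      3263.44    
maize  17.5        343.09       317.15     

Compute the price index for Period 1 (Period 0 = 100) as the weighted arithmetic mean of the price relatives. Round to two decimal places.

steel: 36.9 × (582.85/642.08) = 36.9 × 0.907753 = 33.4961
zinc: 45.6 × (3263.44/2867.43) = 45.6 × 1.138106 = 51.8976
maize: 17.5 × (317.15/343.09) = 17.5 × 0.924393 = 16.1769
Index = Σ wᵢ·(p₁ᵢ/p₀ᵢ) = 33.4961 + 51.8976 + 16.1769 = 101.5706

101.57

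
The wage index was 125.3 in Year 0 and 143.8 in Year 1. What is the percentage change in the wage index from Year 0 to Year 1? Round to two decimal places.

14.76%

Change = (143.8 − 125.3) / 125.3 × 100
       = 18.5 / 125.3 × 100 = 14.7646%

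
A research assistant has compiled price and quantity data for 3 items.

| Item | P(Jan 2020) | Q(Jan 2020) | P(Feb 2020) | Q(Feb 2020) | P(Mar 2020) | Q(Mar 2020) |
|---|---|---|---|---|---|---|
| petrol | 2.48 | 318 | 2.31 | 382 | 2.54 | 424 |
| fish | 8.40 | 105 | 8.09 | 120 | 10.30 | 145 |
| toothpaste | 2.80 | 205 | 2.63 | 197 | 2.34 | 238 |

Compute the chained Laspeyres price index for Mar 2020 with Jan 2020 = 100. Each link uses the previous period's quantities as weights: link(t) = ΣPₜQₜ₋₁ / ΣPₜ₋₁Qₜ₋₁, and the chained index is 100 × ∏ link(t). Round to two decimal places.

Link Jan 2020→Feb 2020:
ΣP(Feb 2020)Q(Jan 2020) = 2.31×318 + 8.09×105 + 2.63×205 = 734.58 + 849.45 + 539.15 = 2123.18
ΣP(Jan 2020)Q(Jan 2020) = 2.48×318 + 8.40×105 + 2.80×205 = 788.64 + 882 + 574 = 2244.64
link = 2123.18/2244.64 = 0.945889
Link Feb 2020→Mar 2020:
ΣP(Mar 2020)Q(Feb 2020) = 2.54×382 + 10.30×120 + 2.34×197 = 970.28 + 1236 + 460.98 = 2667.26
ΣP(Feb 2020)Q(Feb 2020) = 2.31×382 + 8.09×120 + 2.63×197 = 882.42 + 970.8 + 518.11 = 2371.33
link = 2667.26/2371.33 = 1.124795
Chained index = 100 × 0.945889 × 1.124795 = 106.3931

106.39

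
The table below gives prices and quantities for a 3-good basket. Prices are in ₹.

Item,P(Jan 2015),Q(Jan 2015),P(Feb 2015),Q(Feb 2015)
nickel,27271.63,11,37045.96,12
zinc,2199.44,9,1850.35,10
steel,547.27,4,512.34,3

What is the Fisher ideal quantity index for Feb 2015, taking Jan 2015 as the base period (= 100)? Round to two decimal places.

108.99

Laspeyres component (base-period weights):
ΣP(Jan 2015)Q(Feb 2015) = 27271.63×12 + 2199.44×10 + 547.27×3 = 327259.56 + 21994.4 + 1641.81 = 350895.77
ΣP(Jan 2015)Q(Jan 2015) = 27271.63×11 + 2199.44×9 + 547.27×4 = 299987.93 + 19794.96 + 2189.08 = 321971.97
L = 350895.77 / 321971.97 × 100 = 108.9833
Paasche component (current-period weights):
ΣP(Feb 2015)Q(Feb 2015) = 37045.96×12 + 1850.35×10 + 512.34×3 = 444551.52 + 18503.5 + 1537.02 = 464592.04
ΣP(Feb 2015)Q(Jan 2015) = 37045.96×11 + 1850.35×9 + 512.34×4 = 407505.56 + 16653.15 + 2049.36 = 426208.07
P = 464592.04 / 426208.07 × 100 = 109.0059
Fisher = √(L × P) = √(108.9833 × 109.0059) = 108.9946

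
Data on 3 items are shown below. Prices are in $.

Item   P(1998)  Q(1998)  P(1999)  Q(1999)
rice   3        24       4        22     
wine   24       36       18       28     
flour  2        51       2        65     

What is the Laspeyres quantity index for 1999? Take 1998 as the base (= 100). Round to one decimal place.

Laspeyres quantity index uses base-period prices as weights.
ΣP(1998)·Q(1999) = 3×22 + 24×28 + 2×65 = 66 + 672 + 130 = 868
ΣP(1998)·Q(1998) = 3×24 + 24×36 + 2×51 = 72 + 864 + 102 = 1038
Index = 868 / 1038 × 100 = 83.6224

83.6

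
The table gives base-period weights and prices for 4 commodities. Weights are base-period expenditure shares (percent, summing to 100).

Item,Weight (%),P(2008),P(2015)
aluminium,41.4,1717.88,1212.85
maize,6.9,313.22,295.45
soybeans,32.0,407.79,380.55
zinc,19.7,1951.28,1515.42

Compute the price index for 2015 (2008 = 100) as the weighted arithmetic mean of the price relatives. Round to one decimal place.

aluminium: 41.4 × (1212.85/1717.88) = 41.4 × 0.706016 = 29.2290
maize: 6.9 × (295.45/313.22) = 6.9 × 0.943267 = 6.5085
soybeans: 32.0 × (380.55/407.79) = 32.0 × 0.933201 = 29.8624
zinc: 19.7 × (1515.42/1951.28) = 19.7 × 0.776629 = 15.2996
Index = Σ wᵢ·(p₁ᵢ/p₀ᵢ) = 29.2290 + 6.5085 + 29.8624 + 15.2996 = 80.8996

80.9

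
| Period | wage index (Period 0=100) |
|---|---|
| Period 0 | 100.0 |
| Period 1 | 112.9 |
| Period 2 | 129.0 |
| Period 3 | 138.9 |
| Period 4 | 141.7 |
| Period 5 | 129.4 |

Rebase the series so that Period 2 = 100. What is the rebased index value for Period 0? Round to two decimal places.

77.52

Rebased(Period 0) = 100.0 / 129.0 × 100 = 77.5194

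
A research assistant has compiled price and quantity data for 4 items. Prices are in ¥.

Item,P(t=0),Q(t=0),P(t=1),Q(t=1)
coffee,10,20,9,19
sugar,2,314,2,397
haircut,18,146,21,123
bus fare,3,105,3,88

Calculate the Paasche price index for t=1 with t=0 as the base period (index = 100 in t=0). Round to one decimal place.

Paasche price index uses current-period quantities as weights.
ΣP(t=1)·Q(t=1) = 9×19 + 2×397 + 21×123 + 3×88 = 171 + 794 + 2583 + 264 = 3812
ΣP(t=0)·Q(t=1) = 10×19 + 2×397 + 18×123 + 3×88 = 190 + 794 + 2214 + 264 = 3462
Index = 3812 / 3462 × 100 = 110.1098

110.1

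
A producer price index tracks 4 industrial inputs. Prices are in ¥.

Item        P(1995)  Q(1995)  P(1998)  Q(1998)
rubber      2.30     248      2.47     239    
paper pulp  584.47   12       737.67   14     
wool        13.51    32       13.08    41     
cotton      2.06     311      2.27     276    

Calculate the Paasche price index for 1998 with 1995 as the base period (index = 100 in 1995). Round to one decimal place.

Paasche price index uses current-period quantities as weights.
ΣP(1998)·Q(1998) = 2.47×239 + 737.67×14 + 13.08×41 + 2.27×276 = 590.33 + 10327.38 + 536.28 + 626.52 = 12080.51
ΣP(1995)·Q(1998) = 2.30×239 + 584.47×14 + 13.51×41 + 2.06×276 = 549.7 + 8182.58 + 553.91 + 568.56 = 9854.75
Index = 12080.51 / 9854.75 × 100 = 122.5857

122.6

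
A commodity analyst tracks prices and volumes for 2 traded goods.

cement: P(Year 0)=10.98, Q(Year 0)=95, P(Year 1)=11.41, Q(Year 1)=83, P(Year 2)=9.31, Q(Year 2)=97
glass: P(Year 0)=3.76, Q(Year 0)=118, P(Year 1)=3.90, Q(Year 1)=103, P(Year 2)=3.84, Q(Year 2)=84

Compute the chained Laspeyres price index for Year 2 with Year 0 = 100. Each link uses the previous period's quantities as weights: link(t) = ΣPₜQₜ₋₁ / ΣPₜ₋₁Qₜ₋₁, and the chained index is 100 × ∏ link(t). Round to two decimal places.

Link Year 0→Year 1:
ΣP(Year 1)Q(Year 0) = 11.41×95 + 3.90×118 = 1083.95 + 460.2 = 1544.15
ΣP(Year 0)Q(Year 0) = 10.98×95 + 3.76×118 = 1043.1 + 443.68 = 1486.78
link = 1544.15/1486.78 = 1.038587
Link Year 1→Year 2:
ΣP(Year 2)Q(Year 1) = 9.31×83 + 3.84×103 = 772.73 + 395.52 = 1168.25
ΣP(Year 1)Q(Year 1) = 11.41×83 + 3.90×103 = 947.03 + 401.7 = 1348.73
link = 1168.25/1348.73 = 0.866185
Chained index = 100 × 1.038587 × 0.866185 = 89.9608

89.96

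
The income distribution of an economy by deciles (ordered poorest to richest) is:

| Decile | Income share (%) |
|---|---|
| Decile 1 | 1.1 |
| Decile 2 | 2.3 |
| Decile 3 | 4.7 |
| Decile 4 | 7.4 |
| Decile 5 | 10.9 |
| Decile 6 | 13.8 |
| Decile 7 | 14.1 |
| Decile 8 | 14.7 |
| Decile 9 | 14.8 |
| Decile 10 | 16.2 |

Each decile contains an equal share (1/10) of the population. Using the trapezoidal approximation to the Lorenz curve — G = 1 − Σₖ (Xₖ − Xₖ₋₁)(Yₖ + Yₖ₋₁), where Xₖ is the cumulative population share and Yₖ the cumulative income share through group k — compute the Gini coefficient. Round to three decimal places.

0.296

Cumulative income shares Yₖ: 0.0110, 0.0340, 0.0810, 0.1550, 0.2640, 0.4020, 0.5430, 0.6900, 0.8380, 1.0000
Σ (Xₖ−Xₖ₋₁)(Yₖ+Yₖ₋₁) = (1/10)(0.0110+0.0000) + (1/10)(0.0340+0.0110) + (1/10)(0.0810+0.0340) + (1/10)(0.1550+0.0810) + (1/10)(0.2640+0.1550) + (1/10)(0.4020+0.2640) + (1/10)(0.5430+0.4020) + (1/10)(0.6900+0.5430) + (1/10)(0.8380+0.6900) + (1/10)(1.0000+0.8380)
  = 0.0011 + 0.0045 + 0.0115 + 0.0236 + 0.0419 + 0.0666 + 0.0945 + 0.1233 + 0.1528 + 0.1838 = 0.7036
G = 1 − 0.7036 = 0.2964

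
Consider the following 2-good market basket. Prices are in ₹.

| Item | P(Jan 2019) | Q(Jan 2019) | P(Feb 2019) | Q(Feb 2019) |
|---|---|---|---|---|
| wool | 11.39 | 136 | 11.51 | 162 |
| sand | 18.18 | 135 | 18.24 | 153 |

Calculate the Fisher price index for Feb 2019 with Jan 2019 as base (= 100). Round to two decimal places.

100.61

Laspeyres component (base-period weights):
ΣP(Feb 2019)Q(Jan 2019) = 11.51×136 + 18.24×135 = 1565.36 + 2462.4 = 4027.76
ΣP(Jan 2019)Q(Jan 2019) = 11.39×136 + 18.18×135 = 1549.04 + 2454.3 = 4003.34
L = 4027.76 / 4003.34 × 100 = 100.6100
Paasche component (current-period weights):
ΣP(Feb 2019)Q(Feb 2019) = 11.51×162 + 18.24×153 = 1864.62 + 2790.72 = 4655.34
ΣP(Jan 2019)Q(Feb 2019) = 11.39×162 + 18.18×153 = 1845.18 + 2781.54 = 4626.72
P = 4655.34 / 4626.72 × 100 = 100.6186
Fisher = √(L × P) = √(100.6100 × 100.6186) = 100.6143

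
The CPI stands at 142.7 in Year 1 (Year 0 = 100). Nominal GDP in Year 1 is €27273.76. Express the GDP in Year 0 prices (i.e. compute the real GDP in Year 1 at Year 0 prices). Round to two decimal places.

19112.66

Real = Nominal ÷ (Index/100) = 27273.76 ÷ (142.7/100)
     = 27273.76 ÷ 1.427 = 19112.6559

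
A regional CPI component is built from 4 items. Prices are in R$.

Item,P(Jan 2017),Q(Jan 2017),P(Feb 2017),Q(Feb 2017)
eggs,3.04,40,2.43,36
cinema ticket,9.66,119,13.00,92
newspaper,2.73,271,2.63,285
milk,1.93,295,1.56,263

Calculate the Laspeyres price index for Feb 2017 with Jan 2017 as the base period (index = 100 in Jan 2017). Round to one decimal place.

109.2

Laspeyres price index uses base-period quantities as weights.
ΣP(Feb 2017)·Q(Jan 2017) = 2.43×40 + 13.00×119 + 2.63×271 + 1.56×295 = 97.2 + 1547 + 712.73 + 460.2 = 2817.13
ΣP(Jan 2017)·Q(Jan 2017) = 3.04×40 + 9.66×119 + 2.73×271 + 1.93×295 = 121.6 + 1149.54 + 739.83 + 569.35 = 2580.32
Index = 2817.13 / 2580.32 × 100 = 109.1775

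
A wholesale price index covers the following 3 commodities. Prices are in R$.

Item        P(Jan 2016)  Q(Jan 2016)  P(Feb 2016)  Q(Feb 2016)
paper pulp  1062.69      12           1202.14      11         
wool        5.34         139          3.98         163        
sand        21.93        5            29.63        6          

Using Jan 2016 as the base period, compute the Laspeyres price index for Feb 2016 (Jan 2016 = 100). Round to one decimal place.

111.2

Laspeyres price index uses base-period quantities as weights.
ΣP(Feb 2016)·Q(Jan 2016) = 1202.14×12 + 3.98×139 + 29.63×5 = 14425.68 + 553.22 + 148.15 = 15127.05
ΣP(Jan 2016)·Q(Jan 2016) = 1062.69×12 + 5.34×139 + 21.93×5 = 12752.28 + 742.26 + 109.65 = 13604.19
Index = 15127.05 / 13604.19 × 100 = 111.1941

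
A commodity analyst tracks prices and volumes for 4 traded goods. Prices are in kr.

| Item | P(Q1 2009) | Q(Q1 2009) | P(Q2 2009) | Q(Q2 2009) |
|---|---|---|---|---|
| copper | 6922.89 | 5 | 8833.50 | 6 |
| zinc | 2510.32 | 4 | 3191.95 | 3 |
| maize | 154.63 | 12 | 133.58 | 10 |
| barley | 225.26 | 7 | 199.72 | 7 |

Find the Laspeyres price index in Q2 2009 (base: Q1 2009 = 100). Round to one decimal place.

124.6

Laspeyres price index uses base-period quantities as weights.
ΣP(Q2 2009)·Q(Q1 2009) = 8833.50×5 + 3191.95×4 + 133.58×12 + 199.72×7 = 44167.5 + 12767.8 + 1602.96 + 1398.04 = 59936.3
ΣP(Q1 2009)·Q(Q1 2009) = 6922.89×5 + 2510.32×4 + 154.63×12 + 225.26×7 = 34614.45 + 10041.28 + 1855.56 + 1576.82 = 48088.11
Index = 59936.3 / 48088.11 × 100 = 124.6385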